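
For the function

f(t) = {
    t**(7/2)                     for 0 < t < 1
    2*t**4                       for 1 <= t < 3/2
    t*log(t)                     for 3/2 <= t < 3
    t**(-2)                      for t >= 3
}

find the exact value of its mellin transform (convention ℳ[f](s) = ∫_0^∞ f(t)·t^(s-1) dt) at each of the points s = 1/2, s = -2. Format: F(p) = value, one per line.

peel off the shared t-power: t**(3/2) on [0, 1); 2*t**2 on [1, 3/2); log(t)/t on [3/2, 3); …
f breaks at 1, 3/2, 3 into 4 integrals to sum
on [0, 1) integrate f = t**(7/2) against the kernel
between 1 and 3/2 the integrand is 2*t**4·t^(s-1)
the [3/2, 3) slice contributes ∫ t*log(t)·t^(s-1) dt
the [3, ∞) slice contributes ∫ t**(-2)·t^(s-1) dt

F(1/2) = -34*sqrt(3)/27 - 7/36 + log(2**(sqrt(6)/2)*3**(-sqrt(6)/2 + 2*sqrt(3))) + 35*sqrt(6)/24
F(-2) = log(6**(1/3)/2) + 365/162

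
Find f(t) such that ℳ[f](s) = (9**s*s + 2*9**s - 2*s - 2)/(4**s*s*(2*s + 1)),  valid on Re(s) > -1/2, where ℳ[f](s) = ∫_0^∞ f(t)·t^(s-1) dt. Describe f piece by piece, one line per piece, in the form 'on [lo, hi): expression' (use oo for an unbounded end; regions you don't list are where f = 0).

on [0, 1/4): sqrt(t)
on [1/4, 9/4): 2 - sqrt(t)

invert the power substitution to get t on [0, 1/2); 2 - t on [1/2, 3/2)
slice at 1/4, transform all 2 pieces, and sum them
for t in [0, 1/4): the term is ∫ sqrt(t)·t^(s-1)
[1/4, 9/4) adds the kernel integral of (2 - sqrt(t))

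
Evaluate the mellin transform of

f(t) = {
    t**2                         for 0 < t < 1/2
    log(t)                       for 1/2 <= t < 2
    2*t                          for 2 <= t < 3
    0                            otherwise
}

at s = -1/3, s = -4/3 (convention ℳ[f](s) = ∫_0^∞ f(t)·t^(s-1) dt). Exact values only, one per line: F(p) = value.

cuts at 1/2, 2: linearity sums the 3 kernel integrals
between 0 and 1/2 the integrand is t**2·t^(s-1)
∫ log(t)·t^(s-1) over [1/2, 2)
[2, 3) adds the kernel integral of 2*t

F(-1/3) = 3*2**(1/3)*(-50*2**(1/3) - log(2**(10*2**(1/3) + 20)) + 10*6**(2/3) + 61)/20
F(-4/3) = 2**(1/3)*(-64*6**(2/3) - log(2**(12*2**(1/3) + 96)) + 120 + 183*2**(1/3))/64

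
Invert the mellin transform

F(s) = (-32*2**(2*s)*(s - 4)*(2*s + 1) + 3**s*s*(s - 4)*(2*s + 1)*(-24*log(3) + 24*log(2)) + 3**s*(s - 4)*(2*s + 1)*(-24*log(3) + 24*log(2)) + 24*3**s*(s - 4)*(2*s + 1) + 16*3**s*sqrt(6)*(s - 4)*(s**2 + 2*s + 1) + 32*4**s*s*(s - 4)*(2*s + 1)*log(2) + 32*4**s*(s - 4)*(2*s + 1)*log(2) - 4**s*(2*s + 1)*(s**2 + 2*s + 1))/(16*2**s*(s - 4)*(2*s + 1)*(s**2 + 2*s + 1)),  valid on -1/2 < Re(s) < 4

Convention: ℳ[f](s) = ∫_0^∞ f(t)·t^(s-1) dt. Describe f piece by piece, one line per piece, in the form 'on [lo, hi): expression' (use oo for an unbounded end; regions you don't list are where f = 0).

summing 3 kernel integrals split by 3/2, 2 yields ℳ[f](s)
∫ sqrt(t)·t^(s-1) over [0, 3/2)
[3/2, 2) adds the kernel integral of t*log(t)
for t in [2, ∞): the term is ∫ t**(-4)·t^(s-1)

on [0, 3/2): sqrt(t)
on [3/2, 2): t*log(t)
on [2, oo): t**(-4)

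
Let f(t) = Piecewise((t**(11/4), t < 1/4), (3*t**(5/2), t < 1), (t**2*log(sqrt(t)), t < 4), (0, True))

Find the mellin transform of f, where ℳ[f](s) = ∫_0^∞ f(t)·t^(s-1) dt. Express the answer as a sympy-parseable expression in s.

peel off the shared t-power: t**(3/4) on [0, 1/4); 3*sqrt(t) on [1/4, 1); log(sqrt(t)) on [1, 4)
back out the power substitution: t**(3/2) on [0, 1/2); 3*t on [1/2, 1); log(t) on [1, 2)
integrate the 3 segments split at 1/4, 1, then add the results
segment 0 to 1/4 holds t**(11/4); add its integral
segment [1/4, 1) carries 3*t**(5/2); integrate it
for t in [1, 4): the term is ∫ t**2*log(sqrt(t))·t^(s-1)

2**(-2*s - 4)*(24*2**(2*s + 4)*(s + 2)**2*(4*s + 11) + 2*2**(2*s + 4)*(2*s + 5)*(4*s + 11) + 4*2**(4*s + 8)*(s + 2)*(2*s + 5)*(4*s + 11)*log(2) - 2*2**(4*s + 8)*(2*s + 5)*(4*s + 11) + 4*sqrt(2)*(s + 2)**2*(2*s + 5) - 12*(s + 2)**2*(4*s + 11))/(4*(s + 2)**2*(2*s + 5)*(4*s + 11))
  Re(s) > -11/4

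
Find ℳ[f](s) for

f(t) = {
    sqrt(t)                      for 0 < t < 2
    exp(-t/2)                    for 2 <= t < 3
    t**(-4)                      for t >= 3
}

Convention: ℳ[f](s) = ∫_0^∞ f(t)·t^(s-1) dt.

(2**s*(s - 4)*(2*s + 1)*uppergamma(s, 1) - 2**s*(s - 4)*(2*s + 1)*uppergamma(s, 3/2) + 2*2**(s + 1/2)*(s - 4) - 3**s*(2*s + 1)/81)/((s - 4)*(2*s + 1))
  -1/2 < Re(s) < 4

decompose at 2, 3; ℳ[f](s) sums the 3 pieces' integrals
piece [0, 2): integrate sqrt(t) against the kernel
for t in [2, 3): the term is ∫ exp(-t/2)·t^(s-1)
between 3 and ∞ the integrand is t**(-4)·t^(s-1)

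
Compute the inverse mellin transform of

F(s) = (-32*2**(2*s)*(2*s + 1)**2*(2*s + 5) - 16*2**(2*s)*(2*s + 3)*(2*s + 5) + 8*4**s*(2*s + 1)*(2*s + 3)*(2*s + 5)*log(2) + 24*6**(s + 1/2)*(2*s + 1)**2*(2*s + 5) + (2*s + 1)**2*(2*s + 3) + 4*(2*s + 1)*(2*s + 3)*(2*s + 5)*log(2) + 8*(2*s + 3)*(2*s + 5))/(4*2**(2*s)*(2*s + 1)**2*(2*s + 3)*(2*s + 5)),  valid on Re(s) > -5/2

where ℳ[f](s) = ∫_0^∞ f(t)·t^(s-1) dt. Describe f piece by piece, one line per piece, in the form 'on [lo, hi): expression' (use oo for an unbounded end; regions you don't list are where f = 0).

on [0, 1/4): 4*t**(5/2)
on [1/4, 1): sqrt(t)*log(2*t)
on [1, 3/2): 4*t**(3/2)

back out the shared t-power: 4*t**2 on [0, 1/4); log(2*t) on [1/4, 1); 4*t on [1, 3/2)
back out the common scale on t: t**2 on [0, 1/2); log(t) on [1/2, 2); 2*t on [2, 3)
slice at 1/4, 1, transform all 3 pieces, and sum them
the [0, 1/4) slice contributes ∫ 4*t**(5/2)·t^(s-1) dt
for t in [1/4, 1): the term is ∫ sqrt(t)*log(2*t)·t^(s-1)
∫ 4*t**(3/2)·t^(s-1) over [1, 3/2)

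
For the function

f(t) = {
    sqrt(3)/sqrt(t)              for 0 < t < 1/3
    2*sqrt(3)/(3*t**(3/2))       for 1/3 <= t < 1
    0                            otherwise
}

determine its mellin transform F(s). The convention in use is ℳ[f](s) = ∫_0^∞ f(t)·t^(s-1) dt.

2*(2*3**(s + 1/2)*(2*s - 1) - 18*s - 9)/(3*3**s*(2*s - 3)*(2*s - 1))
  Re(s) > 1/2

remove the shared t-power first: sqrt(3)*sqrt(t) on [0, 1/3); 2*sqrt(3)/(3*sqrt(t)) on [1/3, 1)
peel off the common scale on t: sqrt(t) on [0, 1); 2/sqrt(t) on [1, 3)
undo the shared t-power: t**(3/2) on [0, 1); 2*sqrt(t) on [1, 3)
f breaks at 1/3 into 2 integrals to sum
piece [0, 1/3): integrate sqrt(3)/sqrt(t) against the kernel
segment [1/3, 1) carries 2*sqrt(3)/(3*t**(3/2)); integrate it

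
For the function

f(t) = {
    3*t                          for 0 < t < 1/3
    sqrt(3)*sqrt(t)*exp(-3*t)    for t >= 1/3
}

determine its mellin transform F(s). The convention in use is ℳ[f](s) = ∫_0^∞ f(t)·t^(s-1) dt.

undo the common scale on t: t on [0, 1); sqrt(t)*exp(-t) on [1, ∞)
strip the shared t-power: sqrt(t) on [0, 1); exp(-t) on [1, ∞)
treat the 2 regions marked off by 1/3 separately and sum
on [0, 1/3) integrate f = 3*t against the kernel
piece [1/3, ∞): integrate sqrt(3)*sqrt(t)*exp(-3*t) against the kernel

((s + 1)*uppergamma(s + 1/2, 1) + 1)/(3**s*(s + 1))
  Re(s) > -1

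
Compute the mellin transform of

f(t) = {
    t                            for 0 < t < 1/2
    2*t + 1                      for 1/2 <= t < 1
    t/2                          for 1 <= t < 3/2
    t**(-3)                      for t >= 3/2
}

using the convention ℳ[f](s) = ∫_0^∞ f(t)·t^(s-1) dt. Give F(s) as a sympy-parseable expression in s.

(270*2**s*s**2 - 702*2**s*s - 324*2**s + 49*3**s*s**2 - 275*3**s*s - 162*s**2 + 378*s + 324)/(108*2**s*s*(s**2 - 2*s - 3))
  -1 < Re(s) < 3

treat the 4 regions marked off by 1/2, 1, 3/2 separately and sum
segment [0, 1/2) carries t; integrate it
over [1/2, 1), the kernel integral of (2*t + 1) enters the sum
[1, 3/2) adds the kernel integral of t/2
segment [3/2, ∞) carries t**(-3); integrate it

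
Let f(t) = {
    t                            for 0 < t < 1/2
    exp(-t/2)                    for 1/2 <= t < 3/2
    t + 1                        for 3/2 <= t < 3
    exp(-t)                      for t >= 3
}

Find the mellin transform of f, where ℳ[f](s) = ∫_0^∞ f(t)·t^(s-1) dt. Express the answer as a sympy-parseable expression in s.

cuts at 1/2, 3/2, 3: linearity sums the 4 kernel integrals
segment [0, 1/2) carries t; integrate it
for t in [1/2, 3/2): the term is ∫ exp(-t/2)·t^(s-1)
∫ (t + 1)·t^(s-1) over [3/2, 3)
[3, ∞) adds the kernel integral of exp(-t)

(2*2**s*s*(s + 1)*uppergamma(s, 3) - 5*3**s*s - 2*3**s + 2*4**s*s*(s + 1)*uppergamma(s, 1/4) - 2*4**s*s*(s + 1)*uppergamma(s, 3/4) + 8*6**s*s + 2*6**s + s)/(2*2**s*s*(s + 1))
  Re(s) > -1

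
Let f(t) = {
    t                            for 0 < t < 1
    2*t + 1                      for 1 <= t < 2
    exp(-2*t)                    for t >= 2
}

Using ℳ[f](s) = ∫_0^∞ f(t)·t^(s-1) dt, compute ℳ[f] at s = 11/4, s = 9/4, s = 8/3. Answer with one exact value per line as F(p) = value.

F(11/4) = -104/165 + 2**(1/4)*uppergamma(11/4, 4)/8 + 944*2**(3/4)/165
F(9/4) = -88/117 + 2**(3/4)*uppergamma(9/4, 4)/8 + 784*2**(1/4)/117
F(8/3) = -57/88 + 2**(1/3)*uppergamma(8/3, 4)/8 + 129*2**(2/3)/22

decompose at 1, 2; ℳ[f](s) sums the 3 pieces' integrals
∫ t·t^(s-1) over [0, 1)
∫ (2*t + 1)·t^(s-1) over [1, 2)
over [2, ∞), the kernel integral of exp(-2*t) enters the sum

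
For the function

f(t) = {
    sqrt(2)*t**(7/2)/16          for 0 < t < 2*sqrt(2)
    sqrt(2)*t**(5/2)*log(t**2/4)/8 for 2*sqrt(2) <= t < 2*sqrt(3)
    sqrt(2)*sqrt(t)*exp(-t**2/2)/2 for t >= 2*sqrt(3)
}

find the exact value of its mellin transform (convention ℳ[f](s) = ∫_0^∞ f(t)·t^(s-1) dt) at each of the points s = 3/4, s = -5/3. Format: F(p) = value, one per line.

invert the common scale on t to get t**(7/2) on [0, sqrt(2)); t**(5/2)*log(t**2) on [sqrt(2), sqrt(3)); sqrt(t)*exp(-2*t**2) on [sqrt(3), ∞)
remove the shared t-power first: t**3 on [0, sqrt(2)); t**2*log(t**2) on [sqrt(2), sqrt(3)); exp(-2*t**2) on [sqrt(3), ∞)
back out the power substitution: t**(3/2) on [0, 2); t*log(t) on [2, 3); exp(-2*t) on [3, ∞)
along the cuts 2*sqrt(2), 2*sqrt(3), ℳ[f](s) splits into 3 integrals
over [0, 2*sqrt(2)), the kernel integral of sqrt(2)*t**(7/2)/16 enters the sum
between 2*sqrt(2) and 2*sqrt(3) the integrand is sqrt(2)*t**(5/2)*log(t**2/4)/8·t^(s-1)
segment [2*sqrt(3), ∞) carries sqrt(2)*sqrt(t)*exp(-t**2/2)/2; integrate it

F(3/4) = -96*2**(3/4)*3**(5/8)/169 - 16*2**(3/8)*log(2)/13 + 2**(1/8)*uppergamma(5/8, 6)/2 + 128*2**(3/8)/169 + 16*2**(7/8)/17 + 12*2**(3/4)*3**(5/8)*log(3)/13
F(-5/3) = -18*2**(1/3)*3**(5/12)/25 - 3*2**(3/4)*log(2)/10 + 2**(11/12)*uppergamma(-7/12, 6)/8 + 3*2**(1/4)/11 + 3*2**(1/3)*3**(5/12)*log(3)/10 + 18*2**(3/4)/25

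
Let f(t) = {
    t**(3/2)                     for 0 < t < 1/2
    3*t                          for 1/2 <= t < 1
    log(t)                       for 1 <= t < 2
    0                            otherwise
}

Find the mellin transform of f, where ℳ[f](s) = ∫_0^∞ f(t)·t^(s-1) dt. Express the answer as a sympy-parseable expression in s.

(-2*2**(2*s)*(s + 1)*(2*s + 3) + 6*2**s*s**2*(2*s + 3) + 2*2**s*(s + 1)*(2*s + 3) + 4**s*s*(s + 1)*(2*s + 3)*log(4) + sqrt(2)*s**2*(s + 1) - 3*s**2*(2*s + 3))/(2*2**s*s**2*(s + 1)*(2*s + 3))
  Re(s) > -3/2

along the cuts 1/2, 1, ℳ[f](s) splits into 3 integrals
on [0, 1/2) integrate f = t**(3/2) against the kernel
for t in [1/2, 1): the term is ∫ 3*t·t^(s-1)
between 1 and 2 the integrand is log(t)·t^(s-1)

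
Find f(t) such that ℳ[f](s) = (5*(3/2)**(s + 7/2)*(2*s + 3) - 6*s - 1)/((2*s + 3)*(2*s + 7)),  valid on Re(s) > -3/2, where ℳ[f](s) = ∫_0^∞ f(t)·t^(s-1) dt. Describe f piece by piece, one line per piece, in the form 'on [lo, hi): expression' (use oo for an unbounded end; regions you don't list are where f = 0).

integrate the 2 segments split at 1, then add the results
between 0 and 1 the integrand is t**(3/2)·t^(s-1)
between 1 and 3/2 the integrand is 5*t**(7/2)/2·t^(s-1)

on [0, 1): t**(3/2)
on [1, 3/2): 5*t**(7/2)/2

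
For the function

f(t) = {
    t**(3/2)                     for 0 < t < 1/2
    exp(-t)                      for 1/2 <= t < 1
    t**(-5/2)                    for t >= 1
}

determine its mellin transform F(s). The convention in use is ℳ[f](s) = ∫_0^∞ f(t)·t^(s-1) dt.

linearity at 1/2, 1 turns ℳ[f](s) into 3 summed integrals
the [0, 1/2) slice contributes ∫ t**(3/2)·t^(s-1) dt
on [1/2, 1) integrate f = exp(-t) against the kernel
between 1 and ∞ the integrand is t**(-5/2)·t^(s-1)

(2*2**s*(2*s - 5)*(2*s + 3)*uppergamma(s, 1/2) - 2*2**s*(2*s - 5)*(2*s + 3)*uppergamma(s, 1) - 4*2**s*(2*s + 3) + sqrt(2)*(2*s - 5))/(2*2**s*(2*s - 5)*(2*s + 3))
  -3/2 < Re(s) < 5/2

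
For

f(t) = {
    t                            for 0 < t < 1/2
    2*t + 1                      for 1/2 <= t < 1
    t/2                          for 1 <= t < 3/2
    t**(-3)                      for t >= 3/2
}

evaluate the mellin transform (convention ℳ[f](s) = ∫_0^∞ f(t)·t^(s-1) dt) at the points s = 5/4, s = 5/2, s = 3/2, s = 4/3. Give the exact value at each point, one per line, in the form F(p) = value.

breakpoints 1/2, 1, 3/2: one integral from each of the 4 segments
segment [0, 1/2) carries t; integrate it
∫ over [1/2, 1) of (2*t + 1)·t^(s-1) joins the sum
for t in [1, 3/2): the term is ∫ t/2·t^(s-1)
on [3/2, ∞): add ∫ t**(-3)·t^(s-1) dt

F(5/4) = 2**(3/4)*(-322 + 475*3**(1/4) + 924*2**(1/4))/1260
F(5/2) = -19*sqrt(2)/280 + 29/35 + 305*sqrt(6)/336
F(3/2) = -13*sqrt(2)/60 + 403*sqrt(6)/1080 + 19/15
F(4/3) = 2**(2/3)*(-405 + 629*3**(1/3) + 1170*2**(1/3))/1680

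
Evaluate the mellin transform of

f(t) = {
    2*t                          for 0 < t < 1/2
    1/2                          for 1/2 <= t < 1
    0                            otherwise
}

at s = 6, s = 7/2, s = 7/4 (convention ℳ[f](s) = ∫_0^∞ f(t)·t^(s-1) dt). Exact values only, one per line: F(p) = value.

the common scale on t comes off first: t on [0, 1); 1/2 on [1, 2)
slice at 1/2, transform all 2 pieces, and sum them
the [0, 1/2) slice contributes ∫ 2*t·t^(s-1) dt
between 1/2 and 1 the integrand is 1/2·t^(s-1)

F(6) = 151/1792
F(7/2) = 5*sqrt(2)/1008 + 1/7
F(7/4) = 3*2**(1/4)/154 + 2/7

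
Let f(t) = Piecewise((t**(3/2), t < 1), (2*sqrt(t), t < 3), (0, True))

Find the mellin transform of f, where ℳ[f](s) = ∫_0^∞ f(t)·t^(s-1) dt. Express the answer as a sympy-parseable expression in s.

(4*sqrt(3)*3**s*(2*s + 3) - 4*s - 10)/((2*s + 1)*(2*s + 3))
  Re(s) > -3/2

breakpoints 1: one integral from each of the 2 segments
between 0 and 1 the integrand is t**(3/2)·t^(s-1)
segment [1, 3) carries 2*sqrt(t); integrate it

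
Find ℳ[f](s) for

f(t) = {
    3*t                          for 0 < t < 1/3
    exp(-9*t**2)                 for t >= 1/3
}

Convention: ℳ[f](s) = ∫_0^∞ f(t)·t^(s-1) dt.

undo the common scale on t: t on [0, 1); exp(-t**2) on [1, ∞)
invert the power substitution to get sqrt(t) on [0, 1); exp(-t) on [1, ∞)
cuts at 1/3: linearity sums the 2 kernel integrals
segment [0, 1/3) carries 3*t; integrate it
∫ exp(-9*t**2)·t^(s-1) over [1/3, ∞)

((s + 1)*uppergamma(s/2, 1) + 2)/(2*3**s*(s + 1))
  Re(s) > -1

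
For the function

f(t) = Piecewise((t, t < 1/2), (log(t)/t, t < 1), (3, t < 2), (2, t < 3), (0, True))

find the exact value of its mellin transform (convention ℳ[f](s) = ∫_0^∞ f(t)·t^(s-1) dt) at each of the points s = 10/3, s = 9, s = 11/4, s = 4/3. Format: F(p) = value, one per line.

F(10/3) = -531/490 + 615*2**(2/3)/20384 + 3*2**(2/3)*log(2)/56 + 12*2**(1/3)/5 + 81*3**(1/3)/5
F(9) = log(2)/2048 + 3266548597/737280
F(11/4) = 2**(1/4)*(-22920*2**(3/4) + 3179 + 4620*log(2) + 47040*sqrt(2) + 105840*6**(3/4))/32340
F(4/3) = -45/4 + 3*2**(2/3)*log(2)/2 + 3*2**(1/3)/2 + 9*3**(1/3)/2 + 255*2**(2/3)/56

decompose at 1/2, 1, 2; ℳ[f](s) sums the 4 pieces' integrals
between 0 and 1/2 the integrand is t·t^(s-1)
∫ log(t)/t·t^(s-1) over [1/2, 1)
on [1, 2): add ∫ 3·t^(s-1) dt
∫ over [2, 3) of 2·t^(s-1) joins the sum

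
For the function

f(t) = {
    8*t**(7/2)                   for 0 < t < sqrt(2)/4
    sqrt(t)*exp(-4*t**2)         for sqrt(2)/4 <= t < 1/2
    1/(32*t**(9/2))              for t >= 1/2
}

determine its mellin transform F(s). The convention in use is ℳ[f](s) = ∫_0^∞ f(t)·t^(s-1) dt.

invert the shared t-power to get 8*t**3 on [0, sqrt(2)/4); exp(-4*t**2) on [sqrt(2)/4, 1/2); 1/(32*t**5) on [1/2, ∞)
back out the common scale on t: t**3 on [0, sqrt(2)/2); exp(-t**2) on [sqrt(2)/2, 1); t**(-5) on [1, ∞)
reversing the power substitution: t**(3/2) on [0, 1/2); exp(-t) on [1/2, 1); t**(-5/2) on [1, ∞)
split f at sqrt(2)/4, 1/2: ℳ[f](s) collects 3 kernel integrals
over [0, sqrt(2)/4), the kernel integral of 8*t**(7/2) enters the sum
the [sqrt(2)/4, 1/2) slice contributes ∫ sqrt(t)*exp(-4*t**2)·t^(s-1) dt
on [1/2, ∞): add ∫ 1/(32*t**(9/2))·t^(s-1) dt

2**(-3*s/2 - 7/4)*(2**(s/2 + 1/4)*(2*s - 9)*(2*s + 7)*uppergamma(s/2 + 1/4, 1/2) - 2**(s/2 + 1/4)*(2*s - 9)*(2*s + 7)*uppergamma(s/2 + 1/4, 1) + 2**(s/2 + 9/4)*(-2*s - 7) + sqrt(2)*(2*s - 9))/((2*s - 9)*(2*s + 7))
  -7/2 < Re(s) < 9/2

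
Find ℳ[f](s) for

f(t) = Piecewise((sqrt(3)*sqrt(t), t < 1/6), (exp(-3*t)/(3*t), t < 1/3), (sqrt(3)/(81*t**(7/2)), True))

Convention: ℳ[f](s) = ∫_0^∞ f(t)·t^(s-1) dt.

(2**s*(2*s - 7)*(2*s + 1)*uppergamma(s - 1, 1/2) - 2**s*(2*s - 7)*(2*s + 1)*uppergamma(s - 1, 1) - 2*2**s*(2*s + 1) + sqrt(2)*(2*s - 7))/(6**s*(2*s - 7)*(2*s + 1))
  -1/2 < Re(s) < 7/2

reversing the common scale on t: sqrt(t) on [0, 1/2); exp(-t)/t on [1/2, 1); t**(-7/2) on [1, ∞)
the shared t-power comes off first: t**(3/2) on [0, 1/2); exp(-t) on [1/2, 1); t**(-5/2) on [1, ∞)
treat the 3 regions marked off by 1/6, 1/3 separately and sum
for t in [0, 1/6): the term is ∫ sqrt(3)*sqrt(t)·t^(s-1)
for t in [1/6, 1/3): the term is ∫ exp(-3*t)/(3*t)·t^(s-1)
on [1/3, ∞) integrate f = sqrt(3)/(81*t**(7/2)) against the kernel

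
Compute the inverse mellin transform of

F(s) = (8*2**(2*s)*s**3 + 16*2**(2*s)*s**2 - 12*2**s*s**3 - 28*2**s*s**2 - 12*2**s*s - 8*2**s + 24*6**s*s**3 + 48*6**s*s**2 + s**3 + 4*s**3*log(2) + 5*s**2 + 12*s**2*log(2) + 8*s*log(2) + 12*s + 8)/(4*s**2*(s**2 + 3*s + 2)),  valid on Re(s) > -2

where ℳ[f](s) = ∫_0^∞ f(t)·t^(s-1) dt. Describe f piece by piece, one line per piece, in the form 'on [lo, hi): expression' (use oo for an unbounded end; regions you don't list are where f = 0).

strip the common scale on t: t**2 on [0, 1/2); log(t) on [1/2, 1); 3*t on [1, 2); …
back out the shared t-power: t on [0, 1/2); log(t)/t on [1/2, 1); 3 on [1, 2); …
f breaks at 1, 2, 4 into 4 integrals to sum
segment 0 to 1 holds t**2/4; add its integral
segment 1 to 2 holds log(t/2); add its integral
segment 2 to 4 holds 3*t/2; add its integral
∫ over [4, 6) of t·t^(s-1) joins the sum

on [0, 1): t**2/4
on [1, 2): log(t/2)
on [2, 4): 3*t/2
on [4, 6): t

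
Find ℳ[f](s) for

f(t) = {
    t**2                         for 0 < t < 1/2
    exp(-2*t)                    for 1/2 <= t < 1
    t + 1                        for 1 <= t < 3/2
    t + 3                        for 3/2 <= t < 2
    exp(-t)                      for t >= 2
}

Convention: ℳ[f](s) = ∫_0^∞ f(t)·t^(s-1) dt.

f breaks at 1/2, 1, 3/2, 2 into 5 integrals to sum
∫ over [0, 1/2) of t**2·t^(s-1) joins the sum
∫ exp(-2*t)·t^(s-1) over [1/2, 1)
for t in [1, 3/2): the term is ∫ (t + 1)·t^(s-1)
on [3/2, 2): add ∫ (t + 3)·t^(s-1) dt
on [2, ∞): add ∫ exp(-t)·t^(s-1) dt

(20*2**(2*s)*s*(s + 2) + 12*2**(2*s)*(s + 2) + 4*2**s*s*(s + 1)*(s + 2)*uppergamma(s, 2) - 8*2**s*s*(s + 2) - 4*2**s*(s + 2) - 8*3**s*s*(s + 2) - 8*3**s*(s + 2) + 4*s*(s + 1)*(s + 2)*uppergamma(s, 1) - 4*s*(s + 1)*(s + 2)*uppergamma(s, 2) + s*(s + 1))/(4*2**s*s*(s + 1)*(s + 2))
  Re(s) > -2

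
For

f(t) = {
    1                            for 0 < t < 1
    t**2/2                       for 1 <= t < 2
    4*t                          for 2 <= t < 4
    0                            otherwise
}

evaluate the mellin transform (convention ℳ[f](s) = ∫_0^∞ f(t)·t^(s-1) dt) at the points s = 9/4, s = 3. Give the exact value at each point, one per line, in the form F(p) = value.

F(9/4) = -1760*2**(1/4)/221 + 50/153 + 1024*sqrt(2)/13
F(3) = 7303/30

breakpoints 1, 2: one integral from each of the 3 segments
∫ over [0, 1) of 1·t^(s-1) joins the sum
between 1 and 2 the integrand is t**2/2·t^(s-1)
∫ 4*t·t^(s-1) over [2, 4)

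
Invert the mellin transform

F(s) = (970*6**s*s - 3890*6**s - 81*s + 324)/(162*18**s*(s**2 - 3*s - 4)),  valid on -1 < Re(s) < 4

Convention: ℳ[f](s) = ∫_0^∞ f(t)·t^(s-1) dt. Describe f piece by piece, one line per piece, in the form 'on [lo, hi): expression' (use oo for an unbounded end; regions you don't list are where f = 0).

undo the common scale on t: 3*t on [0, 1/6); 6*t on [1/6, 1); 1/(81*t**4) on [1, ∞)
strip the common scale on t: t on [0, 1/2); 2*t on [1/2, 3); t**(-4) on [3, ∞)
split f at 1/18, 1/3: ℳ[f](s) collects 3 kernel integrals
∫ 9*t·t^(s-1) over [0, 1/18)
piece [1/18, 1/3): integrate 18*t against the kernel
segment [1/3, ∞) carries 1/(6561*t**4); integrate it

on [0, 1/18): 9*t
on [1/18, 1/3): 18*t
on [1/3, oo): 1/(6561*t**4)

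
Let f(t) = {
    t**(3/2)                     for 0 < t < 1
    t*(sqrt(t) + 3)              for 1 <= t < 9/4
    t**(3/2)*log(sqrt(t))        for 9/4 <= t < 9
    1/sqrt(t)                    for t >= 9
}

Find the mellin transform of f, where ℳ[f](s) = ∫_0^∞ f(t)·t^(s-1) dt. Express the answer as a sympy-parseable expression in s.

2**(-2*s - 2)*(-324*2**(2*s + 2)*(s + 1)*(2*s - 1)*(4*s + 4*(s + 1)**2 + 5) - 162*2**(2*s + 2)*(2*s - 1)*(4*s + 4*(s + 1)**2 + 5) - 324*3**(2*s + 2)*(s + 1)**2*(2*s - 1)*(2*s + 3)*log(3) + 324*3**(2*s + 2)*(s + 1)**2*(2*s - 1)*(2*s + 3)*log(2) - 162*3**(2*s + 2)*(s + 1)*(2*s - 1)*(2*s + 3)*log(3) + 162*3**(2*s + 2)*(s + 1)*(2*s - 1)*(2*s + 3)*log(2) + 162*3**(2*s + 2)*(s + 1)*(2*s - 1)*(2*s + 3) + 486*3**(2*s + 2)*(s + 1)*(2*s - 1)*(4*s + 4*(s + 1)**2 + 5) + 162*3**(2*s + 2)*(2*s - 1)*(4*s + 4*(s + 1)**2 + 5) + 648*6**(2*s + 2)*(s + 1)**2*(2*s - 1)*(2*s + 3)*log(3) - 324*6**(2*s + 2)*(s + 1)*(2*s - 1)*(2*s + 3) + 324*6**(2*s + 2)*(s + 1)*(2*s - 1)*(2*s + 3)*log(3) - 4*6**(2*s + 2)*(s + 1)*(2*s + 3)*(4*s + 4*(s + 1)**2 + 5))/(54*(s + 1)*(2*s - 1)*(2*s + 3)*(4*s + 4*(s + 1)**2 + 5))
  -3/2 < Re(s) < 1/2

undo the shared t-power: sqrt(t) on [0, 1); sqrt(t) + 3 on [1, 9/4); sqrt(t)*log(sqrt(t)) on [9/4, 9); …
remove the power substitution first: t on [0, 1); t + 3 on [1, 3/2); t*log(t) on [3/2, 3); …
treat the 4 regions marked off by 1, 9/4, 9 separately and sum
over [0, 1), the kernel integral of t**(3/2) enters the sum
on [1, 9/4): add ∫ t*(sqrt(t) + 3)·t^(s-1) dt
between 9/4 and 9 the integrand is t**(3/2)*log(sqrt(t))·t^(s-1)
piece [9, ∞): integrate 1/sqrt(t) against the kernel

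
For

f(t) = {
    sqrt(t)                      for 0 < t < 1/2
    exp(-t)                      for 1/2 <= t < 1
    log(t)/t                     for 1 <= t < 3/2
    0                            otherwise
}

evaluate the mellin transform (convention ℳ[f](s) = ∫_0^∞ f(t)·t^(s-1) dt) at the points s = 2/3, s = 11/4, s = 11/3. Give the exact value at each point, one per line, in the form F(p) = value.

F(2/3) = -3*2**(1/3)*3**(2/3) + log(2**(2**(1/3)*3**(2/3))/3**(2**(1/3)*3**(2/3))) - uppergamma(2/3, 1) + 3*2**(5/6)/14 + uppergamma(2/3, 1/2) + 9
F(11/4) = -uppergamma(11/4, 1) - 12*2**(1/4)*3**(3/4)/49 + 2**(3/4)/52 + 16/49 + log(3**(3*2**(1/4)*3**(3/4)/7)/2**(3*2**(1/4)*3**(3/4)/7)) + uppergamma(11/4, 1/2)
F(11/3) = -uppergamma(11/3, 1) - 81*2**(1/3)*3**(2/3)/512 + 3*2**(5/6)/400 + 9/64 + log(3**(27*2**(1/3)*3**(2/3)/64)/2**(27*2**(1/3)*3**(2/3)/64)) + uppergamma(11/3, 1/2)

decompose at 1/2, 1; ℳ[f](s) sums the 3 pieces' integrals
segment 0 to 1/2 holds sqrt(t); add its integral
over [1/2, 1), the kernel integral of exp(-t) enters the sum
[1, 3/2) adds the kernel integral of log(t)/t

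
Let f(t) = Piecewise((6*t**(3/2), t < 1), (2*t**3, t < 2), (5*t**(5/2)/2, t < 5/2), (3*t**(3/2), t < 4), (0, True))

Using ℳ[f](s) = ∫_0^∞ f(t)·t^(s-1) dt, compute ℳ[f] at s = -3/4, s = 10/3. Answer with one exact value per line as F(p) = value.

cuts at 1, 2, 5/2: linearity sums the 4 kernel integrals
on [0, 1): add ∫ 6*t**(3/2)·t^(s-1) dt
[1, 2) adds the kernel integral of 2*t**3
between 2 and 5/2 the integrand is 5*t**(5/2)/2·t^(s-1)
on [5/2, 4): add ∫ 3*t**(3/2)·t^(s-1) dt

F(-3/4) = -20*2**(3/4)/7 - 3*2**(1/4)*5**(3/4)/14 + 32*2**(1/4)/9 + 64/9 + 8*sqrt(2)
F(10/3) = -96*2**(5/6)/7 + 510/551 + 384*2**(1/3)/19 + 114375*2**(1/6)*5**(5/6)/12992 + 9216*2**(2/3)/29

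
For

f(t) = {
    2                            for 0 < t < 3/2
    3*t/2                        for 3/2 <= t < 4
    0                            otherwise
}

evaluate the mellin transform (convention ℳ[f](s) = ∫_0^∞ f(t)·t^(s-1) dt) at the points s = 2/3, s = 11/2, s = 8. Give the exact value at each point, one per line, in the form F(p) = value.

F(2/3) = 3*2**(1/3)*(11*3**(2/3) + 96)/40
F(11/2) = 1215*sqrt(6)/18304 + 24576/13
F(8) = 131072/3

summing 2 kernel integrals split by 3/2 yields ℳ[f](s)
between 0 and 3/2 the integrand is 2·t^(s-1)
between 3/2 and 4 the integrand is 3*t/2·t^(s-1)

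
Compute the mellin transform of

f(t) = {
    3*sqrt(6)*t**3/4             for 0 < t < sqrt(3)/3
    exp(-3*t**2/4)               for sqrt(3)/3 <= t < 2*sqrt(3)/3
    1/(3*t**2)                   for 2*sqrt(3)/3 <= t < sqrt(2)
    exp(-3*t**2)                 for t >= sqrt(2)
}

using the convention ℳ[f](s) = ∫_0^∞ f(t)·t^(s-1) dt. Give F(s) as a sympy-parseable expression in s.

(sqrt(2)/6)**s*(-6*2**s*6**(s/2)*(s - 2)*(s + 3)*uppergamma(s/2, 1) + 6*6**(s/2)*(s - 2)*(s + 3)*uppergamma(s/2, 6) + 3*sqrt(2)*6**(s/2)*(s - 2) + 2*6**s*(s + 3) + 6*(2*sqrt(6))**s*(s - 2)*(s + 3)*uppergamma(s/2, 1/4) - 3*(2*sqrt(6))**s*(s + 3))/(12*(s - 2)*(s + 3))
  Re(s) > -3

peel off the power substitution: 3*sqrt(6)*t**(3/2)/4 on [0, 1/3); exp(-3*t/4) on [1/3, 4/3); 1/(3*t) on [4/3, 2); …
invert the common scale on t to get t**(3/2) on [0, 1/2); exp(-t/2) on [1/2, 2); 1/(2*t) on [2, 3); …
the 4 pieces separated at sqrt(3)/3, 2*sqrt(3)/3, sqrt(2) each add one integral
piece [0, sqrt(3)/3): integrate 3*sqrt(6)*t**3/4 against the kernel
∫ over [sqrt(3)/3, 2*sqrt(3)/3) of exp(-3*t**2/4)·t^(s-1) joins the sum
for t in [2*sqrt(3)/3, sqrt(2)): the term is ∫ 1/(3*t**2)·t^(s-1)
over [sqrt(2), ∞), the kernel integral of exp(-3*t**2) enters the sum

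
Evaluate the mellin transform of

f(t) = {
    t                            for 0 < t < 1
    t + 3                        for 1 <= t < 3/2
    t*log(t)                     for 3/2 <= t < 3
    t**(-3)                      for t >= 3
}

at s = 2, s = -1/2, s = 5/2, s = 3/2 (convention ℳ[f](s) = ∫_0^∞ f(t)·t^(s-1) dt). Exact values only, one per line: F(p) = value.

F(2) = 17/24 + 9*log(2)/8 + 63*log(3)/8
F(-1/2) = -2266*sqrt(3)/567 + sqrt(6) + log(2**(sqrt(6))*3**(-sqrt(6) + 2*sqrt(3))) + 6
F(5/2) = -226*sqrt(3)/147 - 27*sqrt(6)*log(3)/56 - 6/5 + 27*sqrt(6)*log(2)/56 + 3861*sqrt(6)/1960 + 54*sqrt(3)*log(3)/7
F(3/2) = -922*sqrt(3)/675 - 2 + 213*sqrt(6)/100 + log(2**(9*sqrt(6)/20)*3**(-9*sqrt(6)/20 + 18*sqrt(3)/5))

integrate the 4 segments split at 1, 3/2, 3, then add the results
segment 0 to 1 holds t; add its integral
the [1, 3/2) slice contributes ∫ (t + 3)·t^(s-1) dt
segment [3/2, 3) carries t*log(t); integrate it
segment 3 to ∞ holds t**(-3); add its integral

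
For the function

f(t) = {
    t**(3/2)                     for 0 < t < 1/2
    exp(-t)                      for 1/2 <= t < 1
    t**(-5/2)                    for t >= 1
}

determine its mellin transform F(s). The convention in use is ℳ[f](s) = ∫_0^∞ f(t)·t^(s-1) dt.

linearity at 1/2, 1 turns ℳ[f](s) into 3 summed integrals
on [0, 1/2): add ∫ t**(3/2)·t^(s-1) dt
segment 1/2 to 1 holds exp(-t); add its integral
on [1, ∞): add ∫ t**(-5/2)·t^(s-1) dt

(2*2**s*(2*s - 5)*(2*s + 3)*uppergamma(s, 1/2) - 2*2**s*(2*s - 5)*(2*s + 3)*uppergamma(s, 1) - 4*2**s*(2*s + 3) + sqrt(2)*(2*s - 5))/(2*2**s*(2*s - 5)*(2*s + 3))
  -3/2 < Re(s) < 5/2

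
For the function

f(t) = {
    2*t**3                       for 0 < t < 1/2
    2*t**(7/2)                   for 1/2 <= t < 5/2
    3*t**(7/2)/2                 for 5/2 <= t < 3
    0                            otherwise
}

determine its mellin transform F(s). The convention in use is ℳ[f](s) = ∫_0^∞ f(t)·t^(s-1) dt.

(-2*2**(1/2 - s)*(s + 3) + 648*3**(s + 1/2)*(s + 3) + 125*(5/2)**(s + 1/2)*(s + 3) + 2*(2*s + 7)/2**s)/(8*(s + 3)*(2*s + 7))
  Re(s) > -3

the 3 pieces separated at 1/2, 5/2 each add one integral
on [0, 1/2) integrate f = 2*t**3 against the kernel
on [1/2, 5/2): add ∫ 2*t**(7/2)·t^(s-1) dt
∫ over [5/2, 3) of 3*t**(7/2)/2·t^(s-1) joins the sum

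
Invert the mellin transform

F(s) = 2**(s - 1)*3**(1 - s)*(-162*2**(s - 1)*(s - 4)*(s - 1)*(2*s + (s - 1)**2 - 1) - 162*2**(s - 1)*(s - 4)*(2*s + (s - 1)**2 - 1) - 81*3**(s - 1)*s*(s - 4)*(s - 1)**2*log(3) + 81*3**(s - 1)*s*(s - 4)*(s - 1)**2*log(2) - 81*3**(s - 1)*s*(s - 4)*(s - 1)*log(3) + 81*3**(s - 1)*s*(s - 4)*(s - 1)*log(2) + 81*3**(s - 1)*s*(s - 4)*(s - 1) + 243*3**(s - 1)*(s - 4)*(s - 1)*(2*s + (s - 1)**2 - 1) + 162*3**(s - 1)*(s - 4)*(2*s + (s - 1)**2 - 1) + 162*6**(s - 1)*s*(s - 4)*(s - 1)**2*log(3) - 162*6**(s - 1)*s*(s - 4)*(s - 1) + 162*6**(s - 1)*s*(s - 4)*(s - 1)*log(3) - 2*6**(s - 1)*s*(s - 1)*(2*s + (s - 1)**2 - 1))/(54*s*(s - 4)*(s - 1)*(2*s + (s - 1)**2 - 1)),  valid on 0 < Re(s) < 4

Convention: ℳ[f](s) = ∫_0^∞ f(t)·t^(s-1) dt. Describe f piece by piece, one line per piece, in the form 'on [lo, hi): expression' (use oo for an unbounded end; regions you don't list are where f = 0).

reversing the shared t-power: 3*t/4 on [0, 4/3); 3*t/4 + 3 on [4/3, 2); 3*t*log(3*t/4)/4 on [2, 4); …
undo the common scale on t: 3*t/2 on [0, 2/3); 3*t/2 + 3 on [2/3, 1); 3*t*log(3*t/2)/2 on [1, 2); …
the common scale on t comes off first: t on [0, 1); t + 3 on [1, 3/2); t*log(t) on [3/2, 3); …
treat the 4 regions marked off by 4/3, 2, 4 separately and sum
∫ 3/4·t^(s-1) over [0, 4/3)
between 4/3 and 2 the integrand is (3*t/4 + 3)/t·t^(s-1)
on [2, 4): add ∫ 3*log(3*t/4)/4·t^(s-1) dt
for t in [4, ∞): the term is ∫ 64/(27*t**4)·t^(s-1)

on [0, 4/3): 3/4
on [4/3, 2): (3*t/4 + 3)/t
on [2, 4): 3*log(3*t/4)/4
on [4, oo): 64/(27*t**4)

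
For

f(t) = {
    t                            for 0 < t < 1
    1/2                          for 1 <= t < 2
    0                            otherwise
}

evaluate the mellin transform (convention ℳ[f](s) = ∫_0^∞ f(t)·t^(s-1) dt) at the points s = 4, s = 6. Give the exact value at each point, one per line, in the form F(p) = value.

F(4) = 83/40
F(6) = 151/28

along the cuts 1, ℳ[f](s) splits into 2 integrals
[0, 1) adds the kernel integral of t
[1, 2) adds the kernel integral of 1/2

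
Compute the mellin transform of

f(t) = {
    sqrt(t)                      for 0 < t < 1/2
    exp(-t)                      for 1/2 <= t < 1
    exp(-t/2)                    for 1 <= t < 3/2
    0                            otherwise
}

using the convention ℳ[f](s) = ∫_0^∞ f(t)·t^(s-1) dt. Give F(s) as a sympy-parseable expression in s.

(2**s*(2*s + 1)*uppergamma(s, 1/2) - 2**s*(2*s + 1)*uppergamma(s, 1) + 4**s*(2*s + 1)*uppergamma(s, 1/2) - 4**s*(2*s + 1)*uppergamma(s, 3/4) + sqrt(2))/(2**s*(2*s + 1))
  Re(s) > -1/2

linearity at 1/2, 1 turns ℳ[f](s) into 3 summed integrals
for t in [0, 1/2): the term is ∫ sqrt(t)·t^(s-1)
for t in [1/2, 1): the term is ∫ exp(-t)·t^(s-1)
between 1 and 3/2 the integrand is exp(-t/2)·t^(s-1)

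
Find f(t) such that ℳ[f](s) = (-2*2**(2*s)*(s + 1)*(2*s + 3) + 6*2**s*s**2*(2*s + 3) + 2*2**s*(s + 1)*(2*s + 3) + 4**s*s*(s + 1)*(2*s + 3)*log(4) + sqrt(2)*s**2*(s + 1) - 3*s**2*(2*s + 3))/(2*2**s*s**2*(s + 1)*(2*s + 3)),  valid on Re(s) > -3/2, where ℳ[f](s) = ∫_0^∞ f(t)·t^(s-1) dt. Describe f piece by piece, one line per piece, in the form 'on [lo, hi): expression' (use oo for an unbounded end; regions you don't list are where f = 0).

on [0, 1/2): t**(3/2)
on [1/2, 1): 3*t
on [1, 2): log(t)

linearity at 1/2, 1 turns ℳ[f](s) into 3 summed integrals
between 0 and 1/2 the integrand is t**(3/2)·t^(s-1)
[1/2, 1) adds the kernel integral of 3*t
over [1, 2), the kernel integral of log(t) enters the sum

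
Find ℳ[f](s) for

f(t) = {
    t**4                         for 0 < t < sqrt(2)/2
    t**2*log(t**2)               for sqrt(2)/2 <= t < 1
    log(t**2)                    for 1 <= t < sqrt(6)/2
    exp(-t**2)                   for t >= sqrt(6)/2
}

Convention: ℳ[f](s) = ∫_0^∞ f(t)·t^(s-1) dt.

(sqrt(2)/2)**s*(2*2**(s/2)*s**2*(s + 4)*(s**2 + 4*s + 4)*uppergamma(s/2, 3/2) - 8*2**(s/2)*s**2*(s + 4) + 8*2**(s/2)*(s + 4)*(s**2 + 4*s + 4) + 3**(s/2)*s*(s + 4)*(-4*log(2) + 4*log(3))*(s**2 + 4*s + 4) - 8*3**(s/2)*(s + 4)*(s**2 + 4*s + 4) + s**3*(s + 4)*log(4) + 4*s**2*(s + 4)*log(2) + 4*s**2*(s + 4) + s**2*(s**2 + 4*s + 4))/(4*s**2*(s + 4)*(s**2 + 4*s + 4))
  Re(s) > -4

invert the power substitution to get t**2 on [0, 1/2); t*log(t) on [1/2, 1); log(t) on [1, 3/2); …
decompose at sqrt(2)/2, 1, sqrt(6)/2; ℳ[f](s) sums the 4 pieces' integrals
segment 0 to sqrt(2)/2 holds t**4; add its integral
over [sqrt(2)/2, 1), the kernel integral of t**2*log(t**2) enters the sum
over [1, sqrt(6)/2), the kernel integral of log(t**2) enters the sum
the [sqrt(6)/2, ∞) slice contributes ∫ exp(-t**2)·t^(s-1) dt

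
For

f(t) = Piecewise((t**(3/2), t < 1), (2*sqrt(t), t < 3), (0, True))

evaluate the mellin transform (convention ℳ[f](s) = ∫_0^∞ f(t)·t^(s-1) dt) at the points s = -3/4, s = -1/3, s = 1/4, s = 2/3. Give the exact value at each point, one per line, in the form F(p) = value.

F(-3/4) = 28/3 - 8*3**(3/4)/3
F(-1/3) = -78/7 + 12*3**(1/6)
F(1/4) = -44/21 + 8*3**(3/4)/3
F(2/3) = -114/91 + 36*3**(1/6)/7

treat the 2 regions marked off by 1 separately and sum
for t in [0, 1): the term is ∫ t**(3/2)·t^(s-1)
for t in [1, 3): the term is ∫ 2*sqrt(t)·t^(s-1)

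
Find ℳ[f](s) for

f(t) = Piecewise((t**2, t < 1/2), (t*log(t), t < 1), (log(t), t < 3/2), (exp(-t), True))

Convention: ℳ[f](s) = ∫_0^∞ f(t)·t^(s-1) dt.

treat the 4 regions marked off by 1/2, 1, 3/2 separately and sum
over [0, 1/2), the kernel integral of t**2 enters the sum
the [1/2, 1) slice contributes ∫ t*log(t)·t^(s-1) dt
on [1, 3/2) integrate f = log(t) against the kernel
on [3/2, ∞) integrate f = exp(-t) against the kernel

(4*2**s*s**2*(s + 2)*(s**2 + 2*s + 1)*uppergamma(s, 3/2) - 4*2**s*s**2*(s + 2) + 4*2**s*(s + 2)*(s**2 + 2*s + 1) + 3**s*s*(s + 2)*(-4*log(2) + 4*log(3))*(s**2 + 2*s + 1) - 4*3**s*(s + 2)*(s**2 + 2*s + 1) + s**3*(s + 2)*log(4) + s**2*(s + 2)*log(4) + 2*s**2*(s + 2) + s**2*(s**2 + 2*s + 1))/(4*2**s*s**2*(s + 2)*(s**2 + 2*s + 1))
  Re(s) > -2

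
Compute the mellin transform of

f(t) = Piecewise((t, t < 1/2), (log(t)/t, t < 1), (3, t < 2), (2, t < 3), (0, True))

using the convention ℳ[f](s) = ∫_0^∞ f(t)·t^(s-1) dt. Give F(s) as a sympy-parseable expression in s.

(2*2**(2*s)*(s + 1)*(s**2 - 2*s + 1) - 2*2**s*s*(s + 1) - 6*2**s*(s + 1)*(s**2 - 2*s + 1) + 4*6**s*(s + 1)*(s**2 - 2*s + 1) + 4*s**2*(s + 1)*log(2) - 4*s*(s + 1)*log(2) + 4*s*(s + 1) + s*(s**2 - 2*s + 1))/(2*2**s*s*(s + 1)*(s**2 - 2*s + 1))
  Re(s) > -1

f breaks at 1/2, 1, 2 into 4 integrals to sum
the [0, 1/2) slice contributes ∫ t·t^(s-1) dt
on [1/2, 1) integrate f = log(t)/t against the kernel
the [1, 2) slice contributes ∫ 3·t^(s-1) dt
segment [2, 3) carries 2; integrate it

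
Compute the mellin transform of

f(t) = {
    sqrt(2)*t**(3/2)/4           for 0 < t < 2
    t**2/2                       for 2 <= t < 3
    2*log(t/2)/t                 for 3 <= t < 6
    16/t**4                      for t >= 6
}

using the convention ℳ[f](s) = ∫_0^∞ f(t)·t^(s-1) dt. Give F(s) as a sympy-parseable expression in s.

(324*2**s*(s - 4)*(s + 2)*(s**2 - 2*s + 1) - 324*2**s*(s - 4)*(2*s + 3)*(s**2 - 2*s + 1) - 108*3**s*s*(s - 4)*(s + 2)*(2*s + 3)*log(3) + 108*3**s*s*(s - 4)*(s + 2)*(2*s + 3)*log(2) - 108*3**s*(s - 4)*(s + 2)*(2*s + 3)*log(2) + 108*3**s*(s - 4)*(s + 2)*(2*s + 3) + 108*3**s*(s - 4)*(s + 2)*(2*s + 3)*log(3) + 729*3**s*(s - 4)*(2*s + 3)*(s**2 - 2*s + 1) + 54*6**s*s*(s - 4)*(s + 2)*(2*s + 3)*log(3) - 54*6**s*(s - 4)*(s + 2)*(2*s + 3)*log(3) - 54*6**s*(s - 4)*(s + 2)*(2*s + 3) - 2*6**s*(s + 2)*(2*s + 3)*(s**2 - 2*s + 1))/(162*(s - 4)*(s + 2)*(2*s + 3)*(s**2 - 2*s + 1))
  -3/2 < Re(s) < 4

strip the common scale on t: t**(3/2) on [0, 1); 2*t**2 on [1, 3/2); log(t)/t on [3/2, 3); …
the 4 pieces separated at 2, 3, 6 each add one integral
∫ over [0, 2) of sqrt(2)*t**(3/2)/4·t^(s-1) joins the sum
∫ over [2, 3) of t**2/2·t^(s-1) joins the sum
for t in [3, 6): the term is ∫ 2*log(t/2)/t·t^(s-1)
segment 6 to ∞ holds 16/t**4; add its integral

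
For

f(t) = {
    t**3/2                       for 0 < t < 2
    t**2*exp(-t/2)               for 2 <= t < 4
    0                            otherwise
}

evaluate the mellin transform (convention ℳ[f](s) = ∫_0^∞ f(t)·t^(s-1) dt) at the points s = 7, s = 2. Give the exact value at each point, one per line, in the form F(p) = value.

peel off the shared t-power: t/2 on [0, 2); exp(-t/2) on [2, 4)
back out the common scale on t: t on [0, 1); exp(-t) on [1, 2)
along the cuts 2, ℳ[f](s) splits into 2 integrals
segment 0 to 2 holds t**3/2; add its integral
segment 2 to 4 holds t**2*exp(-t/2); add its integral

F(7) = -152502272*exp(-2) + 256/5 + 56115712*exp(-1)
F(2) = -608*exp(-2) + 16/5 + 256*exp(-1)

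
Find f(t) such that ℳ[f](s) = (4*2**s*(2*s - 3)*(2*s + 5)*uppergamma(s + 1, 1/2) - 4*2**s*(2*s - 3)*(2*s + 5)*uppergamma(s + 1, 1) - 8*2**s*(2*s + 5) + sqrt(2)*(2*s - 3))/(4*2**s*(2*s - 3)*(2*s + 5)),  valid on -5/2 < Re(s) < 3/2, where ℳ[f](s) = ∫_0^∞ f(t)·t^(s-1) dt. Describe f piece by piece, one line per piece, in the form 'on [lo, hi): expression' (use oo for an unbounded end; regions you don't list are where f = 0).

on [0, 1/2): t**(5/2)
on [1/2, 1): t*exp(-t)
on [1, oo): t**(-3/2)

invert the shared t-power to get t**(3/2) on [0, 1/2); exp(-t) on [1/2, 1); t**(-5/2) on [1, ∞)
linearity at 1/2, 1 turns ℳ[f](s) into 3 summed integrals
between 0 and 1/2 the integrand is t**(5/2)·t^(s-1)
[1/2, 1) adds the kernel integral of t*exp(-t)
the [1, ∞) slice contributes ∫ t**(-3/2)·t^(s-1) dt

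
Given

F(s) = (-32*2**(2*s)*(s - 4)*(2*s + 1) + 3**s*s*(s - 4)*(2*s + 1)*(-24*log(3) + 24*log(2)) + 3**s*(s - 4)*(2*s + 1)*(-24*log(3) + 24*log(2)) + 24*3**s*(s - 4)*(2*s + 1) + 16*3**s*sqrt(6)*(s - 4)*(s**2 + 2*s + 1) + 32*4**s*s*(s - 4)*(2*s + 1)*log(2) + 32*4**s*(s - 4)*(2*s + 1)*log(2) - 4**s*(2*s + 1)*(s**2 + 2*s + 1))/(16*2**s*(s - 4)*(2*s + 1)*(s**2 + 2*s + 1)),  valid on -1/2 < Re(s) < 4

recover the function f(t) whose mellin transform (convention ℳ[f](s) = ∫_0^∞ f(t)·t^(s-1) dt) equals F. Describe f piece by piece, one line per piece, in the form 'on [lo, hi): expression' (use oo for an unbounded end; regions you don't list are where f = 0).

on [0, 3/2): sqrt(t)
on [3/2, 2): t*log(t)
on [2, oo): t**(-4)

cuts at 3/2, 2: linearity sums the 3 kernel integrals
∫ sqrt(t)·t^(s-1) over [0, 3/2)
∫ over [3/2, 2) of t*log(t)·t^(s-1) joins the sum
on [2, ∞) integrate f = t**(-4) against the kernel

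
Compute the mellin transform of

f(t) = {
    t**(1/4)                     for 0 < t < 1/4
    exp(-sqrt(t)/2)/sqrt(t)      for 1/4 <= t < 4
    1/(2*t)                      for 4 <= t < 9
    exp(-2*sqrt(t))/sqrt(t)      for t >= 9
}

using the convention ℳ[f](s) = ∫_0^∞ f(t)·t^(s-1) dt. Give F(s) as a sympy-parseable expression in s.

reversing the power substitution: sqrt(t) on [0, 1/2); exp(-t/2)/t on [1/2, 2); 1/(2*t**2) on [2, 3); …
strip the shared t-power: t**(3/2) on [0, 1/2); exp(-t/2) on [1/2, 2); 1/(2*t) on [2, 3); …
the 4 pieces separated at 1/4, 4, 9 each add one integral
over [0, 1/4), the kernel integral of t**(1/4) enters the sum
for t in [1/4, 4): the term is ∫ exp(-sqrt(t)/2)/sqrt(t)·t^(s-1)
[4, 9) adds the kernel integral of 1/(2*t)
the [9, ∞) slice contributes ∫ exp(-2*sqrt(t))/sqrt(t)·t^(s-1) dt

(-72*16**s*6**(2*s)*(s - 1)*(4*s + 1)*uppergamma(2*s - 1, 1) - 9*2**(4*s)*6**(2*s)*(4*s + 1) + 72*24**(2*s)*(s - 1)*(4*s + 1)*uppergamma(2*s - 1, 1/4) + 288*36**s*(s - 1)*(4*s + 1)*uppergamma(2*s - 1, 6) + 144*sqrt(2)*36**s*(s - 1) + 4*6**(4*s)*(4*s + 1))/(72*12**(2*s)*(s - 1)*(4*s + 1))
  Re(s) > -1/4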